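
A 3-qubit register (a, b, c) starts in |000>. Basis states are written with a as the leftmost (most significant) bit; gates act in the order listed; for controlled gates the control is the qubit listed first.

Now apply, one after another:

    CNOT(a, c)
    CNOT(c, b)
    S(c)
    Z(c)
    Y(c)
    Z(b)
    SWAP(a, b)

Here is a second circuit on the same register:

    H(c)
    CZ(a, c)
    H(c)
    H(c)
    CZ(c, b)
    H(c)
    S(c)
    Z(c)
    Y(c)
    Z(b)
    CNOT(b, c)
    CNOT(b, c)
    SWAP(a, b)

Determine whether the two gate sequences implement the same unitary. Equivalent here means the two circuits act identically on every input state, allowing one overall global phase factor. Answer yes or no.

No: there is an input state on which the two circuits produce genuinely different outputs (not merely differing by a phase).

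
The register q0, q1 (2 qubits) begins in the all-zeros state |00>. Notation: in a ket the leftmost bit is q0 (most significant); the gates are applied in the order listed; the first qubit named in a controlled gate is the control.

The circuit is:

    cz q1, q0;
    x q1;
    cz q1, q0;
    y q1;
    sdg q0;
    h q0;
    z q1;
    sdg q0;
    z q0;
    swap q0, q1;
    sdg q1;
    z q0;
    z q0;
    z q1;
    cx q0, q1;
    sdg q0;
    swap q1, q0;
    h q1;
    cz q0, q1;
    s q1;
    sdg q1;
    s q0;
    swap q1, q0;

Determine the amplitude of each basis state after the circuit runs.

The resulting statevector has amplitude -I/2 on |00>, -1/2 on |01>, -I/2 on |10>, 1/2 on |11>.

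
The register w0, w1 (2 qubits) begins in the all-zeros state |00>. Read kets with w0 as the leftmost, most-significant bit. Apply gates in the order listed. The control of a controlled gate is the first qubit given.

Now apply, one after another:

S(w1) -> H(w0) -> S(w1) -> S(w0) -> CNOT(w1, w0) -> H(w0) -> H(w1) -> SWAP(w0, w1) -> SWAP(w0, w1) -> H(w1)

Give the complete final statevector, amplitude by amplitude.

After the circuit, the state carries amplitude 1/2 + I/2 on |00>, 0 on |01>, 1/2 - I/2 on |10>, 0 on |11>.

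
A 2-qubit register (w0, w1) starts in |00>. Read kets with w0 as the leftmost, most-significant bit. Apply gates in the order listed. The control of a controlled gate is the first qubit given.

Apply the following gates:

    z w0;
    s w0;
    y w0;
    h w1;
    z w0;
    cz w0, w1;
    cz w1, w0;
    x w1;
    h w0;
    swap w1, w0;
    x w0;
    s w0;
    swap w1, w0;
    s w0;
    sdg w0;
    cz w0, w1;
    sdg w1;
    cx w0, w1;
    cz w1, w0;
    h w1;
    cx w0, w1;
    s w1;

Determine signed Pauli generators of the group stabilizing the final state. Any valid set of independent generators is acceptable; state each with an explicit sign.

The stabilizer group can be generated by +XY, +ZZ, among other valid generating sets. Key observation: steps 14-15 multiply out to the identity, so the circuit reduces to the remaining gates.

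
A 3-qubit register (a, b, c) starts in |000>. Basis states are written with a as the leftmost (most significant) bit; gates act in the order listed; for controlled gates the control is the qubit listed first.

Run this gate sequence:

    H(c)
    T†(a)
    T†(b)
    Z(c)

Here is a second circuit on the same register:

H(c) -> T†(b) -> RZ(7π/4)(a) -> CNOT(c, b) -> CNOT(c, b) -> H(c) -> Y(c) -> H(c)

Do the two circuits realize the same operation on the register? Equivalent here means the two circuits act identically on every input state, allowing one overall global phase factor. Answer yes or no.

No, they are not equivalent — no single phase factor reconciles the two unitaries.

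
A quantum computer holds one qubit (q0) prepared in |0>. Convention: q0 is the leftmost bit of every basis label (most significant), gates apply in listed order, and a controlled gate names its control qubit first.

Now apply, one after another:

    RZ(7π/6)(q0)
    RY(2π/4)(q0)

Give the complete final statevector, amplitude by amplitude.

The final amplitudes are -sqrt(2)*exp(5*I*pi/12)/2 on |0>, -sqrt(2)*exp(5*I*pi/12)/2 on |1>.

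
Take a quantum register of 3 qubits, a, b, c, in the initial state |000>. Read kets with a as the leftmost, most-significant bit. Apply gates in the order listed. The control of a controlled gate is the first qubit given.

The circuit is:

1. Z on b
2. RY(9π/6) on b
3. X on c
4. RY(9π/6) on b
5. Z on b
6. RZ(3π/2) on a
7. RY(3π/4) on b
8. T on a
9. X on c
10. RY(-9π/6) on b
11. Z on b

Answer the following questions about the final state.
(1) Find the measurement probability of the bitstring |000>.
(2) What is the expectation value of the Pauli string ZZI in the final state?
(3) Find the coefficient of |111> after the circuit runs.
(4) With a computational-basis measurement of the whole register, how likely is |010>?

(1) A full measurement returns |000> with probability sqrt(2)/4 + 1/2.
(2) The observable ZZI averages to sqrt(2)/2.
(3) The final state's coefficient on |111> equals 0.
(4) A full measurement returns |010> with probability 1/2 - sqrt(2)/4.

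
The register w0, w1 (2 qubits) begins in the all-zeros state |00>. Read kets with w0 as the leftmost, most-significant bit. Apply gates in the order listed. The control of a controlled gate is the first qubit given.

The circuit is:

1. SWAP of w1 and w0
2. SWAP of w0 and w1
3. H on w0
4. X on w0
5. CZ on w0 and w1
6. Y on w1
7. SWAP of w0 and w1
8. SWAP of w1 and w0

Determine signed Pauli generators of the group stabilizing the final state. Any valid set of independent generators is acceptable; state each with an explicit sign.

One valid set of independent stabilizer generators is +XI, -IZ (any independent generating set of the same group is equally correct).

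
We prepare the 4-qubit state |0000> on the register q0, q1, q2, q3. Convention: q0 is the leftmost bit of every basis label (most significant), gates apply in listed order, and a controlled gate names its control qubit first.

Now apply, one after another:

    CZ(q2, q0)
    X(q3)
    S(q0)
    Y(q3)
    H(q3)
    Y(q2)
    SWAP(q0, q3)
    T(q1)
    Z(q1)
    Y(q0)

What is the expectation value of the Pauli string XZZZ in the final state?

The expectation value of XZZZ is 1.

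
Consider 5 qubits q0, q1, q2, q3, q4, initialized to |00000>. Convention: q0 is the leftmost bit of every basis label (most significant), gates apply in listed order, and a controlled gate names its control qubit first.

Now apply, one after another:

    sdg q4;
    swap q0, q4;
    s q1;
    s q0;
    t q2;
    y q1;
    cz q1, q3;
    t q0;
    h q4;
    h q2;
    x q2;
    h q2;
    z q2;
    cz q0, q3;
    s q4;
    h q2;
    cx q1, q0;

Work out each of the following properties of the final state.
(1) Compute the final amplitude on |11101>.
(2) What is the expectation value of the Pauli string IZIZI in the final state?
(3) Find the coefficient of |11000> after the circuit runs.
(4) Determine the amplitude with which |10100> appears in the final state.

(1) The amplitude on |11101> is -1/2. Key observation: gates 10-13 undo each other exactly, leaving only the rest of the circuit to track.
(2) The observable IZIZI averages to -1.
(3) The final state's coefficient on |11000> equals I/2.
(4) The final state's coefficient on |10100> equals 0.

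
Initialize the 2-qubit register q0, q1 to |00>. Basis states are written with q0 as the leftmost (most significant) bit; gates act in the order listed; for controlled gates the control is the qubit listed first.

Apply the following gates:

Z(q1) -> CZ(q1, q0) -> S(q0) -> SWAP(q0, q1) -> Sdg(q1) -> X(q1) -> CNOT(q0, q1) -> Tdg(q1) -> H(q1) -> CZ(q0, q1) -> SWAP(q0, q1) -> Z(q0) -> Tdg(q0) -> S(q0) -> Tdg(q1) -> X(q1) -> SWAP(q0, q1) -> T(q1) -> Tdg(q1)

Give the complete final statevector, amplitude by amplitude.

After the circuit, the state carries amplitude 0 on |00>, 0 on |01>, -sqrt(2)*exp(3*I*pi/4)/2 on |10>, sqrt(2)/2 on |11>.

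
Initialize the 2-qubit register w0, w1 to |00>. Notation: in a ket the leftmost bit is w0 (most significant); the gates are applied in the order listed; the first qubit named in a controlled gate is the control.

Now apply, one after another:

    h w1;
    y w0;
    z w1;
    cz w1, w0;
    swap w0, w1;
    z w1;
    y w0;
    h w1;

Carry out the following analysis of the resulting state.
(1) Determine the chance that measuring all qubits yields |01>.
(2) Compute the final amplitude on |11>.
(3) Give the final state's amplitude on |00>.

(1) A full measurement returns |01> with probability 1/4.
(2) |11> carries amplitude -1/2 in the final state.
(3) The final state's coefficient on |00> equals -1/2.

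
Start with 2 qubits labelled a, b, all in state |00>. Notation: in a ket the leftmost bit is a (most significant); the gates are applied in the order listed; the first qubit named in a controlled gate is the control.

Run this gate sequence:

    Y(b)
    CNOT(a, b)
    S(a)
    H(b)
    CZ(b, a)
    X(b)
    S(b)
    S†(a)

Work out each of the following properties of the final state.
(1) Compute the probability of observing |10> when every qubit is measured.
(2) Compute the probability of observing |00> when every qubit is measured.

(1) A full measurement returns |10> with probability 0.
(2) A full measurement returns |00> with probability 1/2.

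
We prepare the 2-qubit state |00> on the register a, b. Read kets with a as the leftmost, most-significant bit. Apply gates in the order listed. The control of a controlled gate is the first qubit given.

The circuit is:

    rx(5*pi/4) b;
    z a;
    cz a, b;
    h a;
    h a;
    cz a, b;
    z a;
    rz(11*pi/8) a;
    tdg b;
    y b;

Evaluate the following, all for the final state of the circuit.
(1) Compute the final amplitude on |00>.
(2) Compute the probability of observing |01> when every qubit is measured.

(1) The final state's coefficient on |00> equals sqrt(sqrt(2) + 2)*exp(I*pi/16)/2. Key observation: steps 2-7 multiply out to the identity, so the circuit reduces to the remaining gates.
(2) The probability of measuring |01> is 1/2 - sqrt(2)/4.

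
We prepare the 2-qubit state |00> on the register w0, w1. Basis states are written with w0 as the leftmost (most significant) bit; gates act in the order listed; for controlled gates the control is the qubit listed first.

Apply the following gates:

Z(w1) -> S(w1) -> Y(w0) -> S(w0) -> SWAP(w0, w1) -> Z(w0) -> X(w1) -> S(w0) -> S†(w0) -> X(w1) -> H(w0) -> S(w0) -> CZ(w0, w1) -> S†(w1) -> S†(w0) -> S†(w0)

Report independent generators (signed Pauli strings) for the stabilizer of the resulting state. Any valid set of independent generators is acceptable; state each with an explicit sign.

One valid set of independent stabilizer generators is +YI, -IZ (any independent generating set of the same group is equally correct). Key observation: steps 7-10 multiply out to the identity, so the circuit reduces to the remaining gates.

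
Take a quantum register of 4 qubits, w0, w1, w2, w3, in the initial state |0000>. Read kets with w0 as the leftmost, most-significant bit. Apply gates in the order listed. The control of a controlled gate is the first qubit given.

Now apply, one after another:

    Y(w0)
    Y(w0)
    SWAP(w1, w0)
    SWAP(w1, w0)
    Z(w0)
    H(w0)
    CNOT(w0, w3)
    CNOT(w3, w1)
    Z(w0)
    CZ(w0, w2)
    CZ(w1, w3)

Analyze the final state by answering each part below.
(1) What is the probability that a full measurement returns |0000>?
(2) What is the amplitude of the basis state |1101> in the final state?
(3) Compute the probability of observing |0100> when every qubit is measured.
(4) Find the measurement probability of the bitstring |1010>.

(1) Outcome |0000> occurs with probability 1/2.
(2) The amplitude on |1101> is sqrt(2)/2.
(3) The probability of measuring |0100> is 0.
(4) The probability of measuring |1010> is 0.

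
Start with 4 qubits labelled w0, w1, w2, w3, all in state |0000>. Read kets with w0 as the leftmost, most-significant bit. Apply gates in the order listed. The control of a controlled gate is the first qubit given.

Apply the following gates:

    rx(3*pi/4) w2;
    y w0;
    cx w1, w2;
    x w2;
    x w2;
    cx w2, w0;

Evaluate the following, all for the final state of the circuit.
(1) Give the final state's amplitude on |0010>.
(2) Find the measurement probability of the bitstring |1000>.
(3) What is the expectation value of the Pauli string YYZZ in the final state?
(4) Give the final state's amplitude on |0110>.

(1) |0010> carries amplitude sqrt(sqrt(2) + 2)/2 in the final state. Key observation: steps 4-5 multiply out to the identity, so the circuit reduces to the remaining gates.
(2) A full measurement returns |1000> with probability 1/2 - sqrt(2)/4.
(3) In the final state, YYZZ has expectation 0.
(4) |0110> carries amplitude 0 in the final state.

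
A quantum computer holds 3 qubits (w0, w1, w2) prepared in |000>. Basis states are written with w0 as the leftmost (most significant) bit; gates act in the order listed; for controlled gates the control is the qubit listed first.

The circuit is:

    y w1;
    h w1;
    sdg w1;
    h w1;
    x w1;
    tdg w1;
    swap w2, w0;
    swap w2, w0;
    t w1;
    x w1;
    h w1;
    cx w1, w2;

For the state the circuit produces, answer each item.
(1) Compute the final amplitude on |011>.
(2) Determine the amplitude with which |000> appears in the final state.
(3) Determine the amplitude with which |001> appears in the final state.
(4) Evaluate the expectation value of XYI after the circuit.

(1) |011> carries amplitude -sqrt(2)/2 in the final state. Key observation: steps 4-11 multiply out to the identity, so the circuit reduces to the remaining gates.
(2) |000> carries amplitude sqrt(2)*I/2 in the final state.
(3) The final state's coefficient on |001> equals 0.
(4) In the final state, XYI has expectation 0.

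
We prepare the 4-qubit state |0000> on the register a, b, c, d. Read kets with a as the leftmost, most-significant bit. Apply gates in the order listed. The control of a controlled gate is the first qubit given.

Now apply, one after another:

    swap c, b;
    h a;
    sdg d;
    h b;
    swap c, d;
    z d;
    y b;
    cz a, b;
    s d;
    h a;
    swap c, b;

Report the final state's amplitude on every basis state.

The final amplitudes are -sqrt(2)*I/2 on |0000>, sqrt(2)*I/2 on |1010>, and 0 on every other basis state.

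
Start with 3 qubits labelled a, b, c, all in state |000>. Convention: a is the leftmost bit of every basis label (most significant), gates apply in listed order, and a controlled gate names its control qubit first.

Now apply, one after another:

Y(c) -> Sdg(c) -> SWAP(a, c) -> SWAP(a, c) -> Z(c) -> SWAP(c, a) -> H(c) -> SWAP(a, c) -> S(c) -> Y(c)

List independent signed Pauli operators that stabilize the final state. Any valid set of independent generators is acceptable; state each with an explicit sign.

One valid set of independent stabilizer generators is +XII, +IZI, +IIZ (any independent generating set of the same group is equally correct).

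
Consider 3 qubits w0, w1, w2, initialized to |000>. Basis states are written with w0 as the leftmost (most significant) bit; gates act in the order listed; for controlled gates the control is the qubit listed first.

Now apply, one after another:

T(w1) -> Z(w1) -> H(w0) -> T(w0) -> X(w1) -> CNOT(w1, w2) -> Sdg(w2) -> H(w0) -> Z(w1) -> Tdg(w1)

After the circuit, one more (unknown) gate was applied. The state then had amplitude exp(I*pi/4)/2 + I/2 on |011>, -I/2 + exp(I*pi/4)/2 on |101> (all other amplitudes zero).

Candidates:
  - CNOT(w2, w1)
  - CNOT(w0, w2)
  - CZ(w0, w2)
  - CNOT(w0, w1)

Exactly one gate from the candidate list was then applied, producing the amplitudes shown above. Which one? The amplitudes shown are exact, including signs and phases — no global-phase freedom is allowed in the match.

It was CNOT(w0, w1) that produced the state shown.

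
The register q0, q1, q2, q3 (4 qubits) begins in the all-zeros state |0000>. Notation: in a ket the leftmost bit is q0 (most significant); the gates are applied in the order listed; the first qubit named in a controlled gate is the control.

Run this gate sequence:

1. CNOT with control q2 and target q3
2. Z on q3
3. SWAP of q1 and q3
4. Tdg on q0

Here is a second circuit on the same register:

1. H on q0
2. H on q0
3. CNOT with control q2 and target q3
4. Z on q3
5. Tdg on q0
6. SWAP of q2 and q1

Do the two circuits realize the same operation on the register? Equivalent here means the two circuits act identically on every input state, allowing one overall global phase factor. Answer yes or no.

No — the two circuits implement different unitaries, even allowing a global phase.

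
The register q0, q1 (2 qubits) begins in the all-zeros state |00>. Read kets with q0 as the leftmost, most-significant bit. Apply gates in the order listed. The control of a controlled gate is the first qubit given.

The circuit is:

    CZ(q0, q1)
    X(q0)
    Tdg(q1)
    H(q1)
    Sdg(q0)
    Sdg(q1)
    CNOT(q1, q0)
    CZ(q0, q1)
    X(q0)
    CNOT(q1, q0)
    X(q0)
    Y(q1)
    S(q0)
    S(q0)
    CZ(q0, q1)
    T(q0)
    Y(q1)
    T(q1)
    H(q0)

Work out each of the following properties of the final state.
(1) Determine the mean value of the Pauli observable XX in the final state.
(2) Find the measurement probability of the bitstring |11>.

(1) The expectation value of XX is sqrt(2)/2.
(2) Outcome |11> occurs with probability 1/4.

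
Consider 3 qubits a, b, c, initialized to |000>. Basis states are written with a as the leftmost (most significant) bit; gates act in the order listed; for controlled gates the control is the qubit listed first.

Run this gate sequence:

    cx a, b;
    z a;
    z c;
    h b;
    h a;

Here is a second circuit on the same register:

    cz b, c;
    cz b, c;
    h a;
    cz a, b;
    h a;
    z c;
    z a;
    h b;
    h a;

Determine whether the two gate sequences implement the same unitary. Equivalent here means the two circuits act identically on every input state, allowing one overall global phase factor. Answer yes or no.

No, they are not equivalent — no single phase factor reconciles the two unitaries.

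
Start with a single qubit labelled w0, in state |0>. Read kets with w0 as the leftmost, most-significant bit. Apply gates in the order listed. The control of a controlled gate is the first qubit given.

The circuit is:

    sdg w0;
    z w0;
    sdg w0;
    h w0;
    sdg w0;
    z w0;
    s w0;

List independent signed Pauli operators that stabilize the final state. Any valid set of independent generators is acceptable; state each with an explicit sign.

The final state is stabilized by the group generated by -X; other independent generating sets are equally valid.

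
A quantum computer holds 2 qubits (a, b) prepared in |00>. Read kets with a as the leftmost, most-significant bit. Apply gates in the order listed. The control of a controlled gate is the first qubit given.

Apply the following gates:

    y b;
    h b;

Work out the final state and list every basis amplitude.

The final amplitudes are sqrt(2)*I/2 on |00>, -sqrt(2)*I/2 on |01>, 0 on |10>, 0 on |11>.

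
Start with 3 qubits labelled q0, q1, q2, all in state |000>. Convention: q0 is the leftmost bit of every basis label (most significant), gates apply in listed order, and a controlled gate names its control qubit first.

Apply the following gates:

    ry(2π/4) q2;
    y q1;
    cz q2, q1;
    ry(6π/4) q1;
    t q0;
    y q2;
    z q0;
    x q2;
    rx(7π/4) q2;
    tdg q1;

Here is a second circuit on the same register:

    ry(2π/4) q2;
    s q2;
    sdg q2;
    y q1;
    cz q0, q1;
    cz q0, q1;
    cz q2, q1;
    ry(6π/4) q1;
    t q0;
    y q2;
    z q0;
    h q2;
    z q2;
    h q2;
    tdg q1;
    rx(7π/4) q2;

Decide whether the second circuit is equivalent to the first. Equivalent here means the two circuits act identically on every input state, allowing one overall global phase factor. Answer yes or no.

Yes: on every input state the two circuits agree up to one overall phase factor.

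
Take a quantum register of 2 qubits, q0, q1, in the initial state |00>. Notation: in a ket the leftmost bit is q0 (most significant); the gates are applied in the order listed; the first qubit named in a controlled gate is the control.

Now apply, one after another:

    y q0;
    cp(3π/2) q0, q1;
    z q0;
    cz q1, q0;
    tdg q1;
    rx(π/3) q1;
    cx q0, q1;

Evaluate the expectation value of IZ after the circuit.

The expectation value of IZ is -1/2.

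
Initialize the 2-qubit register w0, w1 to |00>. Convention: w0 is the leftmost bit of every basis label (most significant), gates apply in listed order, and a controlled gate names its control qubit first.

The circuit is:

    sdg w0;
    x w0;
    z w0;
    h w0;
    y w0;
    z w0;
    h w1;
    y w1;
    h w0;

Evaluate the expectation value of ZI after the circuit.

The expectation value of ZI is -1.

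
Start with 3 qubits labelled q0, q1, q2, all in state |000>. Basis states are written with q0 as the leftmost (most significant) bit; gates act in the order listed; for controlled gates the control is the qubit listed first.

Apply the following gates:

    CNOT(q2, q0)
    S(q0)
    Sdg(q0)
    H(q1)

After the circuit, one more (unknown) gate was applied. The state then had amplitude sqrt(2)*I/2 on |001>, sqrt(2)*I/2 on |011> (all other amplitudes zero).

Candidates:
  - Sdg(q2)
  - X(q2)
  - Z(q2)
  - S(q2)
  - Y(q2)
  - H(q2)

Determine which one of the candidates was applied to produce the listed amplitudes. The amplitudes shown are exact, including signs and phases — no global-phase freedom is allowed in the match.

The applied gate was Y(q2). Key observation: steps 2-3 multiply out to the identity, so the circuit reduces to the remaining gates.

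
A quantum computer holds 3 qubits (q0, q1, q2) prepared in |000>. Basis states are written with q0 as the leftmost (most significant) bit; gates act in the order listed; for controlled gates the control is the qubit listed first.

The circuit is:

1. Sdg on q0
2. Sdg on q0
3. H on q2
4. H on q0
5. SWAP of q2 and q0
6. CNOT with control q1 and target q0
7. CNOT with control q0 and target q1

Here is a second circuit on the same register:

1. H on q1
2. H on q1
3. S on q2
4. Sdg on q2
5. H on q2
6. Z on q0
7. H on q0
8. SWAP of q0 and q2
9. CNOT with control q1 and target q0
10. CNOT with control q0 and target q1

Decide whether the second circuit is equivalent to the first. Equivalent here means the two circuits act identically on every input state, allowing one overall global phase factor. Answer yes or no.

Yes — the two circuits implement the same unitary up to a global phase.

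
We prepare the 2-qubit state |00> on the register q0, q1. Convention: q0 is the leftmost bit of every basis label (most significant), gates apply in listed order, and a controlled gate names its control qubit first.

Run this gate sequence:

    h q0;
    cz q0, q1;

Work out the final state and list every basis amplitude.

The resulting statevector has amplitude sqrt(2)/2 on |00>, 0 on |01>, sqrt(2)/2 on |10>, 0 on |11>.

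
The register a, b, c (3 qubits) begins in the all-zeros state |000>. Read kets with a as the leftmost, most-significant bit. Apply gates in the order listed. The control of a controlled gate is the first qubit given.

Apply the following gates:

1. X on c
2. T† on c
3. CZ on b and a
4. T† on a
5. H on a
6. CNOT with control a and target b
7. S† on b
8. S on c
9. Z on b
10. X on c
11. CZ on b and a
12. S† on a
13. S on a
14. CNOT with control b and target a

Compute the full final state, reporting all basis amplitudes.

The final amplitudes are sqrt(2)*exp(I*pi/4)/2 on |000>, -sqrt(2)*exp(3*I*pi/4)/2 on |010>, and 0 on every other basis state.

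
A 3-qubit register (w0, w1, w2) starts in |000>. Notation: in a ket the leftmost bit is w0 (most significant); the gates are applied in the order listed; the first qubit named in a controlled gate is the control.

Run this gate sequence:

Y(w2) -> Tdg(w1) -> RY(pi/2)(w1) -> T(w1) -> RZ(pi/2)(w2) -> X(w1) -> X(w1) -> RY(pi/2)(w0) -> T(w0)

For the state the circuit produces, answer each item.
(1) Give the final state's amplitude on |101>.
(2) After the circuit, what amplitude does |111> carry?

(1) The final state's coefficient on |101> equals -1/2. Key observation: the block from step 6 through step 7 cancels to the identity and can be dropped.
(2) The final state's coefficient on |111> equals -exp(I*pi/4)/2.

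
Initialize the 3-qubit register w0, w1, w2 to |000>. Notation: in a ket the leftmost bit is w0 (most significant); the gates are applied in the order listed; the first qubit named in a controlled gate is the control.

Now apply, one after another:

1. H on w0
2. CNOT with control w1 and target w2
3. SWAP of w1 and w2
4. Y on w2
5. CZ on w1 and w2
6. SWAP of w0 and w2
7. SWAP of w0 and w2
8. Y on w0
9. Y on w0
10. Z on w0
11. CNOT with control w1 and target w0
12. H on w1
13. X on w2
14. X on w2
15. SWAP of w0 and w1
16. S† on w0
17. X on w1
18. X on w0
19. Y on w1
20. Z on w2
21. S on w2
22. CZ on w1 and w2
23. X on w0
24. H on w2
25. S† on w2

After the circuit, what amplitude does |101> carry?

The amplitude on |101> is -sqrt(2)*I/4.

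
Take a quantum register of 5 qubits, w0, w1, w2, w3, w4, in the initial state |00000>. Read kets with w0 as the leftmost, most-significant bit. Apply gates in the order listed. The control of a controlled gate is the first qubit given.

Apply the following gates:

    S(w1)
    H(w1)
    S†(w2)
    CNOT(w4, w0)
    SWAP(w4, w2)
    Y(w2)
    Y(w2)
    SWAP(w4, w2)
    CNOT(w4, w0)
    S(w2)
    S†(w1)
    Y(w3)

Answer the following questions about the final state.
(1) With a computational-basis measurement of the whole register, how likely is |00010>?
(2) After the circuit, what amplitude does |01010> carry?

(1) A full measurement returns |00010> with probability 1/2.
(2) The amplitude on |01010> is sqrt(2)/2.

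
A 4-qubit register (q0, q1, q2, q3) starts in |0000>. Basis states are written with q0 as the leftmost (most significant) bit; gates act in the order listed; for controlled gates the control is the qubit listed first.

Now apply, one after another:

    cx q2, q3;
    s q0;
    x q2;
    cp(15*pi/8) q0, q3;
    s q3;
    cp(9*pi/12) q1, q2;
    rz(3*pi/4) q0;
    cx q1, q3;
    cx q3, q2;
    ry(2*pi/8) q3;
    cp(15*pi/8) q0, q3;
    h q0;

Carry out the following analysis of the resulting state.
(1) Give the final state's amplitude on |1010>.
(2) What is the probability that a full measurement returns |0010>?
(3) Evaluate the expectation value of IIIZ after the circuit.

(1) |1010> carries amplitude -sqrt(2*sqrt(2) + 4)*exp(5*I*pi/8)/4 in the final state.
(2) The probability of measuring |0010> is sqrt(2)/8 + 1/4.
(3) The observable IIIZ averages to sqrt(2)/2.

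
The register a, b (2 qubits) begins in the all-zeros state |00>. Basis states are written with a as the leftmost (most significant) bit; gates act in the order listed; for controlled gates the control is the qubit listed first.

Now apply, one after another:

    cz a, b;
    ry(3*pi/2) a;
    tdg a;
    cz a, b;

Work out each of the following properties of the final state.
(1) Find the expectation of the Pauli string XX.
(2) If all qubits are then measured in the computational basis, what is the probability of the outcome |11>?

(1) The observable XX averages to 0.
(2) The probability of measuring |11> is 0.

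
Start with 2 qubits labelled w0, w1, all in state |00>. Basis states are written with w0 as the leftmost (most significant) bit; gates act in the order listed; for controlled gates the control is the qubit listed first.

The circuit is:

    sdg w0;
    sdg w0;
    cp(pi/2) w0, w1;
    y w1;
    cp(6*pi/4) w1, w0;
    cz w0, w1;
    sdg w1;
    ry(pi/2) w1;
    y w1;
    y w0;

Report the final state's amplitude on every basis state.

After the circuit, the state carries amplitude 0 on |00>, 0 on |01>, sqrt(2)/2 on |10>, sqrt(2)/2 on |11>.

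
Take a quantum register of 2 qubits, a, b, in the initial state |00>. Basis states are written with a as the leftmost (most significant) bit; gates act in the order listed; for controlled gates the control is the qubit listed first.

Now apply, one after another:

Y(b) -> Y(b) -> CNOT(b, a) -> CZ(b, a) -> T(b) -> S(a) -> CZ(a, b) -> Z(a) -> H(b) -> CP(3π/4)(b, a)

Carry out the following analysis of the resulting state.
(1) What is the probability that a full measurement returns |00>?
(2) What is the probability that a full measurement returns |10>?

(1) Outcome |00> occurs with probability 1/2.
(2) The probability of measuring |10> is 0.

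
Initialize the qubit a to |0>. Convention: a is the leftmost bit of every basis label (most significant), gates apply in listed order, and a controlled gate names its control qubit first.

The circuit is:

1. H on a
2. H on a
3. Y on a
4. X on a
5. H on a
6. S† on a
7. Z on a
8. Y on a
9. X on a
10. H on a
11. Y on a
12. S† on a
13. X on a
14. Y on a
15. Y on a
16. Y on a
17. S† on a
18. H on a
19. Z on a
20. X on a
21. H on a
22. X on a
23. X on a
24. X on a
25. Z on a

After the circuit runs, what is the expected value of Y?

The expectation value of Y is 1.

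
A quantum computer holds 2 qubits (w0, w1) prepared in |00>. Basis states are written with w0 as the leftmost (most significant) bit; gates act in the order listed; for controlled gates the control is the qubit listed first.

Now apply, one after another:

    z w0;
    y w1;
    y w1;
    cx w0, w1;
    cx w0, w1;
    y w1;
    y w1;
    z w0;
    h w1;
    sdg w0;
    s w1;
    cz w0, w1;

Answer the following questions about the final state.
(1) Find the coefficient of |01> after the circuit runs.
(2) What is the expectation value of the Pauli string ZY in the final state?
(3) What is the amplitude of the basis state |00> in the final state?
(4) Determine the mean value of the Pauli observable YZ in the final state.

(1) The amplitude on |01> is sqrt(2)*I/2. Key observation: the block from step 1 through step 8 cancels to the identity and can be dropped.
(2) The expectation value of ZY is 1.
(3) The amplitude on |00> is sqrt(2)/2.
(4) The observable YZ averages to 0.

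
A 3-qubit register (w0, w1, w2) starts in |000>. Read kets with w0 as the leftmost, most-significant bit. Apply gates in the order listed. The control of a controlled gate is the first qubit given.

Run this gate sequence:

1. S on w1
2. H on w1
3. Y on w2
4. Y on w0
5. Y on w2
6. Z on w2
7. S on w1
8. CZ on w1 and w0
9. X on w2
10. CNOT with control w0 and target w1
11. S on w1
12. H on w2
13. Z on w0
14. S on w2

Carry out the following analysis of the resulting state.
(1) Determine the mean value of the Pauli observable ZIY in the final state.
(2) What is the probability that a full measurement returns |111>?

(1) In the final state, ZIY has expectation 1.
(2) A full measurement returns |111> with probability 1/4.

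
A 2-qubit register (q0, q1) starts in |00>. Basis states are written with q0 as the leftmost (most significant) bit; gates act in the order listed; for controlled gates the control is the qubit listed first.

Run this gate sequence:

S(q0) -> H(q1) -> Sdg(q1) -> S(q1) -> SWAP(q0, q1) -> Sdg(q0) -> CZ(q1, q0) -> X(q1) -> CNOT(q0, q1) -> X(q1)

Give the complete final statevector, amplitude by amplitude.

After the circuit, the state carries amplitude sqrt(2)/2 on |00>, 0 on |01>, 0 on |10>, -sqrt(2)*I/2 on |11>.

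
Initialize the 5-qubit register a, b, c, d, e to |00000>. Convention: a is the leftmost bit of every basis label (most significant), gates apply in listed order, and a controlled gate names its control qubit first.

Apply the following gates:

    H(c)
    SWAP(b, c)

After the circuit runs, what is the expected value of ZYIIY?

In the final state, ZYIIY has expectation 0.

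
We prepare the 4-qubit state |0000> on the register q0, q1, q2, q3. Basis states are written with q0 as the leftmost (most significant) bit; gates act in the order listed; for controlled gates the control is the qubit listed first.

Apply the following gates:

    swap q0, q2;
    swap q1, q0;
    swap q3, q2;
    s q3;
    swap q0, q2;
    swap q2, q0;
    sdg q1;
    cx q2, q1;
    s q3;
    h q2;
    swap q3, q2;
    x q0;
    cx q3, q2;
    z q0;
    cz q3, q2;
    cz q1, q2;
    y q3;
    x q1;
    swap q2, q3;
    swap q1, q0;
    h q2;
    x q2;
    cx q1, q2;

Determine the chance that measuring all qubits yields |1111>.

The probability of measuring |1111> is 1/4.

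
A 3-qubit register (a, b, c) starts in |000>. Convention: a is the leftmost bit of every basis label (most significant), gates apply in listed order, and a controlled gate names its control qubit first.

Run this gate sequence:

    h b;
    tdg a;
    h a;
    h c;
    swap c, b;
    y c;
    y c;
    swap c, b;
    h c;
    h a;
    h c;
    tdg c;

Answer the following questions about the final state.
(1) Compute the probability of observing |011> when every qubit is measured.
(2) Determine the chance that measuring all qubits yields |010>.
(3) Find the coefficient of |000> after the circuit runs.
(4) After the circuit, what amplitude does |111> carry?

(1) A full measurement returns |011> with probability 1/4. Key observation: the block from step 3 through step 10 cancels to the identity and can be dropped.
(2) Outcome |010> occurs with probability 1/4.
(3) The amplitude on |000> is 1/2.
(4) The amplitude on |111> is 0.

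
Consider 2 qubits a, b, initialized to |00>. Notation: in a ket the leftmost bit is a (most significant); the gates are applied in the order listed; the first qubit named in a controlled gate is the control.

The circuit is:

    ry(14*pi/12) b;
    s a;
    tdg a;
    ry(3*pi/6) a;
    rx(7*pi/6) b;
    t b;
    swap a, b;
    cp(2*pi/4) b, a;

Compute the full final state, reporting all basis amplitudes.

The resulting statevector has amplitude (1 - I)*(2*sqrt(2) - sqrt(6)*I)/8 on |00>, (1 - I)*(2*sqrt(2) - sqrt(6)*I)/8 on |01>, -1/4 on |10>, sqrt(2)*(-1 - I)*exp(I*pi/4)/8 on |11>.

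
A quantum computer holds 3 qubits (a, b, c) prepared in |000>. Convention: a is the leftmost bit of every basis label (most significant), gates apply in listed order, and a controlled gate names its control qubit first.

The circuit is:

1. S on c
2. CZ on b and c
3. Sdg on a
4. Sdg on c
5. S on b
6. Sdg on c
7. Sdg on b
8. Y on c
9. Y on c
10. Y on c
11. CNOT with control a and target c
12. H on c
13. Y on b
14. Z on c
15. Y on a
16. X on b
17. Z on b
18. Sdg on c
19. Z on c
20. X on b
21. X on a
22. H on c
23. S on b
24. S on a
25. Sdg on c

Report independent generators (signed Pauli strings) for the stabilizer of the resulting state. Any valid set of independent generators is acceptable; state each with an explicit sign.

The final state is stabilized by the group generated by -IIX, +ZII, -IZI; other independent generating sets are equally valid.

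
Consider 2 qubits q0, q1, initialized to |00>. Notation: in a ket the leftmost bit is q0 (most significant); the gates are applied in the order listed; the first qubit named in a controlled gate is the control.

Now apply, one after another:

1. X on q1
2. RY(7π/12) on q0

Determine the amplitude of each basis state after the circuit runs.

The final amplitudes are 0 on |00>, -sqrt(2 - sqrt(2))/4 + sqrt(3*sqrt(2) + 6)/4 on |01>, 0 on |10>, sqrt(6 - 3*sqrt(2))/4 + sqrt(sqrt(2) + 2)/4 on |11>.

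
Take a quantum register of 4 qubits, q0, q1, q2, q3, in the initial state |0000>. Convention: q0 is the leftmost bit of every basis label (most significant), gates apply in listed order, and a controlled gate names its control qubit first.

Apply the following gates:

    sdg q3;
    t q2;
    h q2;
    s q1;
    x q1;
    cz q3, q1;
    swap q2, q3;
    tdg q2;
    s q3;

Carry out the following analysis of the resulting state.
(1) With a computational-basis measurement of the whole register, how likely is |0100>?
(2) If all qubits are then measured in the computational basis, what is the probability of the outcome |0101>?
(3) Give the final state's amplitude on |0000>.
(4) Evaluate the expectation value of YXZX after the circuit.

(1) The probability of measuring |0100> is 1/2.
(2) The probability of measuring |0101> is 1/2.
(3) The final state's coefficient on |0000> equals 0.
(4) In the final state, YXZX has expectation 0.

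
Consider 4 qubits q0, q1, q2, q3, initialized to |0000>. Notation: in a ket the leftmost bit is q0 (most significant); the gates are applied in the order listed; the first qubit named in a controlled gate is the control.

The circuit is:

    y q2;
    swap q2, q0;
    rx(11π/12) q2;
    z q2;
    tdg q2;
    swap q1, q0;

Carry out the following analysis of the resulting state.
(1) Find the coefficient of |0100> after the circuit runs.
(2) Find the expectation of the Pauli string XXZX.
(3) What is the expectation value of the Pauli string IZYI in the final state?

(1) The amplitude on |0100> is -I*sqrt(6 - 3*sqrt(2))/4 + I*sqrt(sqrt(2) + 2)/4.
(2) The observable XXZX averages to 0.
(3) The observable IZYI averages to 1/4 - sqrt(3)/4.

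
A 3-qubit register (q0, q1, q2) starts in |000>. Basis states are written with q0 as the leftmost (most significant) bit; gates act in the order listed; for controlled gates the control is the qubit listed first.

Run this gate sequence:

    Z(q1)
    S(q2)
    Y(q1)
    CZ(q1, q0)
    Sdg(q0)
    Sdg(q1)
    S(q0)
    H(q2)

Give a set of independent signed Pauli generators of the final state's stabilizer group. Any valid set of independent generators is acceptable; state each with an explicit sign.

The final state is stabilized by the group generated by +IIX, +ZII, -IZI; other independent generating sets are equally valid.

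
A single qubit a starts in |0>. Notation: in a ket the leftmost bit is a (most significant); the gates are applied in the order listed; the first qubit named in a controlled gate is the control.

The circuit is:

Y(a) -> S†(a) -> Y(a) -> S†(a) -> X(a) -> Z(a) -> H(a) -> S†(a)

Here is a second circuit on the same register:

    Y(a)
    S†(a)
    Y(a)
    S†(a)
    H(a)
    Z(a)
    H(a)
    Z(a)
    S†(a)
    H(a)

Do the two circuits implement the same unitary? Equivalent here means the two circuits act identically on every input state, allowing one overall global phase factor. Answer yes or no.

No — the two circuits implement different unitaries, even allowing a global phase.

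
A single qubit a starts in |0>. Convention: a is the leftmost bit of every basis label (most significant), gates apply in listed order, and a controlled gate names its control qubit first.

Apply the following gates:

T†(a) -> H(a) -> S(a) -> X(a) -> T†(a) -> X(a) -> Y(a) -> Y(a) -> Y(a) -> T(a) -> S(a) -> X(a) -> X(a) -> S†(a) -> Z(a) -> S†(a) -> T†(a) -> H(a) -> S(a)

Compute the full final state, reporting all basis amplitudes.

After the circuit, the state carries amplitude 1/2 + exp(3*I*pi/4)/2 on |0>, exp(I*pi/4)/2 + I/2 on |1>.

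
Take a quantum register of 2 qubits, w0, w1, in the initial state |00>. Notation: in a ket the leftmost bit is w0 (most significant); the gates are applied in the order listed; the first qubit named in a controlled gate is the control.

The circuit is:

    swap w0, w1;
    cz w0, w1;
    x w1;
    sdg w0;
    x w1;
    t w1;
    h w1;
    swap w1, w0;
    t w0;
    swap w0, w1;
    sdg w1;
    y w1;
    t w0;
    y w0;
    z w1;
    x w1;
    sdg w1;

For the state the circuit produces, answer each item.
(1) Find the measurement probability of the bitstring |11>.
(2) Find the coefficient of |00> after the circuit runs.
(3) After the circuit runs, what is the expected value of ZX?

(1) The probability of measuring |11> is 1/2.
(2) The amplitude on |00> is 0.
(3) The expectation value of ZX is sqrt(2)/2.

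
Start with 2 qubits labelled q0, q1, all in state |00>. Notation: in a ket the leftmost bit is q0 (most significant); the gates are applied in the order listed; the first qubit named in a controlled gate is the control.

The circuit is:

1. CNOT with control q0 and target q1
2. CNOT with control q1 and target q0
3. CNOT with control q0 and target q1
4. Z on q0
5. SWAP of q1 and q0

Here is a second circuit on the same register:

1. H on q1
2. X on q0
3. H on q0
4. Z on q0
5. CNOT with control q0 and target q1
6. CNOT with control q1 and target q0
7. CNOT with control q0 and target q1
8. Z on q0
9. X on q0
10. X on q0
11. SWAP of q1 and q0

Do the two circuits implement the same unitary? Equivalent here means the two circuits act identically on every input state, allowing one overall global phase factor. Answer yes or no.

No, they are not equivalent — no single phase factor reconciles the two unitaries.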